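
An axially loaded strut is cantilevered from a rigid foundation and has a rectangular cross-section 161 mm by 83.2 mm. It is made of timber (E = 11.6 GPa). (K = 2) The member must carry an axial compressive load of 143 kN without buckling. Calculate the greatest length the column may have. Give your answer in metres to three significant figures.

L_max ≈ 1.24 m

Buckling occurs about the weak axis: I_min = h·b³/12 with b = 83.2 mm (the shorter side).
I_min = 161×83.2³/12 = 7.727×10^6 mm⁴
I = 7.727×10^-6 m⁴
At the buckling limit P_cr = P = 1.430×10^5 N
From P_cr = π²EI/(K·L)²:  L = (1/K)·√(π²EI/P_cr) = (1/2)·√(π²×1.16×10^10×7.727×10^-6/1.430×10^5)
L = 1.24 m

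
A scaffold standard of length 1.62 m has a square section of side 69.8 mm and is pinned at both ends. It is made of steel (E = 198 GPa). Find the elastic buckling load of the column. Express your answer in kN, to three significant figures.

I = a⁴/12 = 69.8⁴/12 = 1.978×10^6 mm⁴
I = 1.978×10^6 mm⁴ = 1.978×10^-6 m⁴
Effective length L_e = K·L = 1 × 1.62 = 1.620 m
P_cr = π²EI / L_e² = π² × 198×10⁹ × 1.978×10^-6 / 1.620² = 1.473×10^6 N

P_cr ≈ 1470 kN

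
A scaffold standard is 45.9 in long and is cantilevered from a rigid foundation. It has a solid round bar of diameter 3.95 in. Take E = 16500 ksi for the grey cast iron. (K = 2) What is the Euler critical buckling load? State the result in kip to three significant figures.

P_cr ≈ 231 kip

I = πd⁴/64 = π×3.95⁴/64 = 11.95 in⁴
Effective length L_e = K·L = 2 × 45.9 = 91.80 in
P_cr = π²EI / L_e² = π² × 16500×10³ × 11.95 / 91.80² = 2.309×10^5 lb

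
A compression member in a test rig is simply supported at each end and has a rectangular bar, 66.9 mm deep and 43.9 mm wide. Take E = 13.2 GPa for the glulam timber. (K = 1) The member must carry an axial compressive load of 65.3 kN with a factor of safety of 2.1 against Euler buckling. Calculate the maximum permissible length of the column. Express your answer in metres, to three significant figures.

L_max ≈ 0.669 m

Buckling occurs about the weak axis: I_min = h·b³/12 with b = 43.9 mm (the shorter side).
I_min = 66.9×43.9³/12 = 4.717×10^5 mm⁴
I = 4.717×10^-7 m⁴
Required critical load P_cr = n·P = 2.1 × 65.3 = 137.1 kN = 1.371×10^5 N
From P_cr = π²EI/(K·L)²:  L = (1/K)·√(π²EI/P_cr) = (1/1)·√(π²×1.32×10^10×4.717×10^-7/1.371×10^5)
L = 0.669 m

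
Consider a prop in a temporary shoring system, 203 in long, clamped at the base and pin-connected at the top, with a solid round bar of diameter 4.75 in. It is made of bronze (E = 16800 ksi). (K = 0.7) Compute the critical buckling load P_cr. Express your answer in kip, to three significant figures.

I = πd⁴/64 = π×4.75⁴/64 = 24.99 in⁴
Effective length L_e = K·L = 0.7 × 203 = 142.1 in
P_cr = π²EI / L_e² = π² × 16800×10³ × 24.99 / 142.1² = 2.052×10^5 lb

P_cr ≈ 205 kip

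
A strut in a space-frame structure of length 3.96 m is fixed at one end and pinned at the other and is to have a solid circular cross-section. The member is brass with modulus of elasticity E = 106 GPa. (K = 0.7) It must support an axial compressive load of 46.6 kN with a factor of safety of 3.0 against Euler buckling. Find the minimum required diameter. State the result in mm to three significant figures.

d ≈ 67.6 mm

Required P_cr = n·P = 3.0 × 46.6 = 139.8 kN
L_e = K·L = 0.7 × 3.96 = 2.772 m
Required I = P_cr·L_e²/(π²E) = 1.398×10^5 × 2.772² / (π² × 1.06×10^11) = 1.027×10^-6 m⁴
I_req = 1.027×10^6 mm⁴
Solid circle: I = πd⁴/64  ⇒  d = (64I/π)^(1/4) = (64×1.027×10^6/π)^(1/4) = 67.6 mm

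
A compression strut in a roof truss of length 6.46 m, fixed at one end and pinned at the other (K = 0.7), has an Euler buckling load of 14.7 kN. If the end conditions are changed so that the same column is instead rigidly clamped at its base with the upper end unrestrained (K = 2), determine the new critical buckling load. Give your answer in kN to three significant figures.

P_cr ≈ 1.80 kN

P_cr ∝ 1/K², so P_cr,new = P_cr,old × (K_old/K_new)² = 14.7 × (0.7/2)²
= 14.7 × 0.1225 = 1.80 kN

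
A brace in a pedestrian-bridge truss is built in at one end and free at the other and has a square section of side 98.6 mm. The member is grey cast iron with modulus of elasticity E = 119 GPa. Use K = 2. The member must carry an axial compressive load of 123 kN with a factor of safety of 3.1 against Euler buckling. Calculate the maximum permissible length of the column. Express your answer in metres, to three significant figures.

L_max ≈ 2.46 m

I = a⁴/12 = 98.6⁴/12 = 7.876×10^6 mm⁴
I = 7.876×10^-6 m⁴
Required critical load P_cr = n·P = 3.1 × 123 = 381.3 kN = 3.813×10^5 N
From P_cr = π²EI/(K·L)²:  L = (1/K)·√(π²EI/P_cr) = (1/2)·√(π²×1.19×10^11×7.876×10^-6/3.813×10^5)
L = 2.46 m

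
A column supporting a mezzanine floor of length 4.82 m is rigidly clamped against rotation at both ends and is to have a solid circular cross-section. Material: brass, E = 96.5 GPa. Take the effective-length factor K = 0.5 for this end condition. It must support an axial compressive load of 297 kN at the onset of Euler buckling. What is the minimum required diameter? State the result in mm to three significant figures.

L_e = K·L = 0.5 × 4.82 = 2.410 m
Required I = P_cr·L_e²/(π²E) = 2.970×10^5 × 2.410² / (π² × 9.65×10^10) = 1.811×10^-6 m⁴
I_req = 1.811×10^6 mm⁴
Solid circle: I = πd⁴/64  ⇒  d = (64I/π)^(1/4) = (64×1.811×10^6/π)^(1/4) = 77.9 mm

d ≈ 77.9 mm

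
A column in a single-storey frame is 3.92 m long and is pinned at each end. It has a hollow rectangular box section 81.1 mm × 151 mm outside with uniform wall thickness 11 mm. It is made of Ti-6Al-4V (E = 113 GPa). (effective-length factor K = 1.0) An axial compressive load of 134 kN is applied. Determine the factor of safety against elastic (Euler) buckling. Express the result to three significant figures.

Inner dimensions: h_i = 151 − 2×11 = 129.0 mm, b_i = 81.1 − 2×11 = 59.10 mm
Weak-axis I_min = (h_o·b_o³ − h_i·b_i³)/12 with b_o = 81.1, b_i = 59.10 mm (shorter outer/inner sides).
I_min = (151×81.1³ − 129.0×59.10³)/12 = 4.493×10^6 mm⁴
I = 4.493×10^6 mm⁴ = 4.493×10^-6 m⁴
Effective length L_e = K·L = 1 × 3.92 = 3.920 m
P_cr = π²EI / L_e² = π² × 113×10⁹ × 4.493×10^-6 / 3.920² = 3.261×10^5 N
Factor of safety n = P_cr / P = 326.10 / 134 = 2.43

n ≈ 2.43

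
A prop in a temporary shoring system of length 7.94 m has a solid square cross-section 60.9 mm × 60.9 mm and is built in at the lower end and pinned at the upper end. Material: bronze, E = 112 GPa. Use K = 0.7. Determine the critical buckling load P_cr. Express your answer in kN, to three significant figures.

I = a⁴/12 = 60.9⁴/12 = 1.146×10^6 mm⁴
I = 1.146×10^6 mm⁴ = 1.146×10^-6 m⁴
Effective length L_e = K·L = 0.7 × 7.94 = 5.558 m
P_cr = π²EI / L_e² = π² × 112×10⁹ × 1.146×10^-6 / 5.558² = 4.102×10^4 N

P_cr ≈ 41.0 kN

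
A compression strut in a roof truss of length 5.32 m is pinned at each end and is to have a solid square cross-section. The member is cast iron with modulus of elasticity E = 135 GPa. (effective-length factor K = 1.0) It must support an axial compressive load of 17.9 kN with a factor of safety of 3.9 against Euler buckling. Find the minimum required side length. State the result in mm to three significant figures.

a ≈ 64.9 mm

Required P_cr = n·P = 3.9 × 17.9 = 69.81 kN
L_e = K·L = 1 × 5.32 = 5.320 m
Required I = P_cr·L_e²/(π²E) = 6.981×10^4 × 5.320² / (π² × 1.35×10^11) = 1.483×10^-6 m⁴
I_req = 1.483×10^6 mm⁴
Solid square: I = a⁴/12  ⇒  a = (12I)^(1/4) = (12×1.483×10^6)^(1/4) = 64.9 mm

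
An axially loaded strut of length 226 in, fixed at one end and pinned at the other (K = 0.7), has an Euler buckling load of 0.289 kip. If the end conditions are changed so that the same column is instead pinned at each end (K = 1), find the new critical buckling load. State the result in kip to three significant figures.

P_cr ∝ 1/K², so P_cr,new = P_cr,old × (K_old/K_new)² = 0.289 × (0.7/1)²
= 0.289 × 0.4900 = 0.142 kip

P_cr ≈ 0.142 kip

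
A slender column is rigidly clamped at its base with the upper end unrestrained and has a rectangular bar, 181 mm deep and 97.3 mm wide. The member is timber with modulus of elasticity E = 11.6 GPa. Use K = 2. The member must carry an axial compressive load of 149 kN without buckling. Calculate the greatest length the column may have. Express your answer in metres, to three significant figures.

L_max ≈ 1.63 m

Buckling occurs about the weak axis: I_min = h·b³/12 with b = 97.3 mm (the shorter side).
I_min = 181×97.3³/12 = 1.389×10^7 mm⁴
I = 1.389×10^-5 m⁴
At the buckling limit P_cr = P = 1.490×10^5 N
From P_cr = π²EI/(K·L)²:  L = (1/K)·√(π²EI/P_cr) = (1/2)·√(π²×1.16×10^10×1.389×10^-5/1.490×10^5)
L = 1.63 m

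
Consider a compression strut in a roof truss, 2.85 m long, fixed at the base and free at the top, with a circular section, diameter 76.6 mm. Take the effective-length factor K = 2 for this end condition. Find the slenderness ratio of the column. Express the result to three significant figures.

λ ≈ 298

For a solid circle r = d/4 = 76.6/4 = 19.15 mm
L_e = K·L = 2 × 2.85 m = 5.700 m = 5700.0 mm
λ = L_e / r_min = 5700.0 / 19.15 = 298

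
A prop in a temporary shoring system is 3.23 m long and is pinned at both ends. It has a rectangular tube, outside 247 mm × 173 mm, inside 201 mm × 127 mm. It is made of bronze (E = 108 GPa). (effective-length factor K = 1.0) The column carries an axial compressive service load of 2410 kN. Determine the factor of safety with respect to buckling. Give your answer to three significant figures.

n ≈ 3.06

Weak-axis I_min = (h_o·b_o³ − h_i·b_i³)/12 with b_o = 173, b_i = 127.0 mm (shorter outer/inner sides).
I_min = (247×173³ − 201.0×127.0³)/12 = 7.226×10^7 mm⁴
I = 7.226×10^7 mm⁴ = 7.226×10^-5 m⁴
Effective length L_e = K·L = 1 × 3.23 = 3.230 m
P_cr = π²EI / L_e² = π² × 108×10⁹ × 7.226×10^-5 / 3.230² = 7.383×10^6 N
Factor of safety n = P_cr / P = 7383.2 / 2410 = 3.06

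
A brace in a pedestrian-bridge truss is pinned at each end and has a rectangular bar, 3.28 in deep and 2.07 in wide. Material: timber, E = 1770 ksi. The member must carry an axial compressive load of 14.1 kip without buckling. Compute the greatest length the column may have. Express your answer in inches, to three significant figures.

L_max ≈ 54.8 in

Buckling occurs about the weak axis: I_min = h·b³/12 with b = 2.07 in (the shorter side).
I_min = 3.28×2.07³/12 = 2.424 in⁴
At the buckling limit P_cr = P = 1.410×10^4 lb
From P_cr = π²EI/(K·L)²:  L = (1/K)·√(π²EI/P_cr) = (1/1)·√(π²×1.77×10^6×2.424/1.410×10^4)
L = 54.8 in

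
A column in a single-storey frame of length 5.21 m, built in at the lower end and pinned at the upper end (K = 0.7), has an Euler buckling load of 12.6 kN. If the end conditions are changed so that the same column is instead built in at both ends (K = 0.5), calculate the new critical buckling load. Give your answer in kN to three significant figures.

P_cr ∝ 1/K², so P_cr,new = P_cr,old × (K_old/K_new)² = 12.6 × (0.7/0.5)²
= 12.6 × 1.960 = 24.7 kN

P_cr ≈ 24.7 kN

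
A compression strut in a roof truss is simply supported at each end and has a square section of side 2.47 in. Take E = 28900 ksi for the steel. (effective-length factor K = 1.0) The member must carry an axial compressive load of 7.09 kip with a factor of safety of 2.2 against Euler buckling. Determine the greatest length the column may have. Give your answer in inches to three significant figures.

L_max ≈ 238 in

I = a⁴/12 = 2.47⁴/12 = 3.102 in⁴
Required critical load P_cr = n·P = 2.2 × 7.09 = 15.60 kip = 1.560×10^4 lb
From P_cr = π²EI/(K·L)²:  L = (1/K)·√(π²EI/P_cr) = (1/1)·√(π²×2.89×10^7×3.102/1.560×10^4)
L = 238 in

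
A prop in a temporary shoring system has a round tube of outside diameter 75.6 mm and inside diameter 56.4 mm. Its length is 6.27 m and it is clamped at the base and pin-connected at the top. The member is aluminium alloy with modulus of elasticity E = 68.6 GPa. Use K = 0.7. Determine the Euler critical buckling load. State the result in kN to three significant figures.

d_o = 75.6 mm, d_i = 56.4 mm
I = π(d_o⁴ − d_i⁴)/64 = π(75.6⁴ − 56.40⁴)/64 = 1.107×10^6 mm⁴
I = 1.107×10^6 mm⁴ = 1.107×10^-6 m⁴
Effective length L_e = K·L = 0.7 × 6.27 = 4.389 m
P_cr = π²EI / L_e² = π² × 68.6×10⁹ × 1.107×10^-6 / 4.389² = 3.890×10^4 N

P_cr ≈ 38.9 kN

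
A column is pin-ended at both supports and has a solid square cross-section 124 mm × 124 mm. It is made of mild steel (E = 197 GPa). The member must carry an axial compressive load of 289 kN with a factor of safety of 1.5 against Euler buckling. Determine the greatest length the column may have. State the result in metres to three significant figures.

L_max ≈ 9.40 m

I = a⁴/12 = 124⁴/12 = 1.970×10^7 mm⁴
I = 1.970×10^-5 m⁴
Required critical load P_cr = n·P = 1.5 × 289 = 433.5 kN = 4.335×10^5 N
From P_cr = π²EI/(K·L)²:  L = (1/K)·√(π²EI/P_cr) = (1/1)·√(π²×1.97×10^11×1.970×10^-5/4.335×10^5)
L = 9.40 m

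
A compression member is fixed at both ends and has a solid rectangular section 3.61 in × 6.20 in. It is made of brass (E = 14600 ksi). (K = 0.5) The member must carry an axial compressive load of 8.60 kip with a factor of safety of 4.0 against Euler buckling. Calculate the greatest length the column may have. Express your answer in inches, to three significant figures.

L_max ≈ 638 in

Buckling occurs about the weak axis: I_min = h·b³/12 with b = 3.61 in (the shorter side).
I_min = 6.20×3.61³/12 = 24.31 in⁴
Required critical load P_cr = n·P = 4.0 × 8.60 = 34.40 kip = 3.440×10^4 lb
From P_cr = π²EI/(K·L)²:  L = (1/K)·√(π²EI/P_cr) = (1/0.5)·√(π²×1.46×10^7×24.31/3.440×10^4)
L = 638 in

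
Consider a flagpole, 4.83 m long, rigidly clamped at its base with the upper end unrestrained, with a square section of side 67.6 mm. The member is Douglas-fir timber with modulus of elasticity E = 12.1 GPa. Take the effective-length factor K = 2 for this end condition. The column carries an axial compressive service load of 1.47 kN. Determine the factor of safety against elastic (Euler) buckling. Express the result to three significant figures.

n ≈ 1.52

I = a⁴/12 = 67.6⁴/12 = 1.740×10^6 mm⁴
I = 1.740×10^6 mm⁴ = 1.740×10^-6 m⁴
Effective length L_e = K·L = 2 × 4.83 = 9.660 m
P_cr = π²EI / L_e² = π² × 12.1×10⁹ × 1.740×10^-6 / 9.660² = 2.227×10^3 N
Factor of safety n = P_cr / P = 2.2271 / 1.47 = 1.52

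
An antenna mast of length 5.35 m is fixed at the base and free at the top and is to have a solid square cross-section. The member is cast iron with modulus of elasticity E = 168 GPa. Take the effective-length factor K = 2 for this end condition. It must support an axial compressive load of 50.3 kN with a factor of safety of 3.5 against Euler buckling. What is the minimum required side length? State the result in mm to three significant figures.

Required P_cr = n·P = 3.5 × 50.3 = 176.0 kN
L_e = K·L = 2 × 5.35 = 10.70 m
Required I = P_cr·L_e²/(π²E) = 1.760×10^5 × 10.70² / (π² × 1.68×10^11) = 1.216×10^-5 m⁴
I_req = 1.216×10^7 mm⁴
Solid square: I = a⁴/12  ⇒  a = (12I)^(1/4) = (12×1.216×10^7)^(1/4) = 110 mm

a ≈ 110 mm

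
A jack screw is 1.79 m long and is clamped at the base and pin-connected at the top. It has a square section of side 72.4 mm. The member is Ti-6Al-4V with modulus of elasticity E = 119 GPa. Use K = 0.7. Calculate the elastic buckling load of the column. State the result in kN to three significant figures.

P_cr ≈ 1710 kN

I = a⁴/12 = 72.4⁴/12 = 2.290×10^6 mm⁴
I = 2.290×10^6 mm⁴ = 2.290×10^-6 m⁴
Effective length L_e = K·L = 0.7 × 1.79 = 1.253 m
P_cr = π²EI / L_e² = π² × 119×10⁹ × 2.290×10^-6 / 1.253² = 1.713×10^6 N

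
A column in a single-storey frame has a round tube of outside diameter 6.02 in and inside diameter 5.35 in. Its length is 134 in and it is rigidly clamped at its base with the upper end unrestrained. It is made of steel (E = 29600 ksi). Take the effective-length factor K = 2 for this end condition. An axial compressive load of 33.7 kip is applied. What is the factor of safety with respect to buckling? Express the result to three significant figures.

d_o = 6.02 in, d_i = 5.35 in
I = π(d_o⁴ − d_i⁴)/64 = π(6.02⁴ − 5.350⁴)/64 = 24.26 in⁴
Effective length L_e = K·L = 2 × 134 = 268.0 in
P_cr = π²EI / L_e² = π² × 29600×10³ × 24.26 / 268.0² = 9.866×10^4 lb
Factor of safety n = P_cr / P = 98.656 / 33.7 = 2.93

n ≈ 2.93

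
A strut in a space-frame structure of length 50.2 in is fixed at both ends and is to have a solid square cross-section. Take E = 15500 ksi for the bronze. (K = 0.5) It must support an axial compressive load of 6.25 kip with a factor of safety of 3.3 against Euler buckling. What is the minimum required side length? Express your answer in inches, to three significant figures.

Required P_cr = n·P = 3.3 × 6.25 = 20.62 kip
L_e = K·L = 0.5 × 50.2 = 25.10 in
Required I = P_cr·L_e²/(π²E) = 2.062×10^4 × 25.10² / (π² × 1.55×10^7) = 8.494×10^-2 in⁴
Solid square: I = a⁴/12  ⇒  a = (12I)^(1/4) = (12×8.494×10^-2)^(1/4) = 1.00 in

a ≈ 1.00 in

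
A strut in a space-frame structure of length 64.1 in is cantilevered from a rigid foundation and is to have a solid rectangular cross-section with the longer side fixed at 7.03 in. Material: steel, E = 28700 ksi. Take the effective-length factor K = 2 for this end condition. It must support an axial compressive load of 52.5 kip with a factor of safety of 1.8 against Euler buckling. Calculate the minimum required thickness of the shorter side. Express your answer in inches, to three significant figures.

Required P_cr = n·P = 1.8 × 52.5 = 94.50 kip
L_e = K·L = 2 × 64.1 = 128.2 in
Required I = P_cr·L_e²/(π²E) = 9.450×10^4 × 128.2² / (π² × 2.87×10^7) = 5.483 in⁴
Rectangle, weak axis: I_min = h·b³/12 with h = 7.03 in fixed  ⇒  b = (12I/h)^(1/3) = 2.11 in

b ≈ 2.11 in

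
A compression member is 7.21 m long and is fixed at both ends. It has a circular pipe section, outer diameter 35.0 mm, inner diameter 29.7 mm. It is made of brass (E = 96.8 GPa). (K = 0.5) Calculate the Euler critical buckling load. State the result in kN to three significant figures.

P_cr ≈ 2.61 kN

d_o = 35.0 mm, d_i = 29.7 mm
I = π(d_o⁴ − d_i⁴)/64 = π(35.0⁴ − 29.70⁴)/64 = 3.547×10^4 mm⁴
I = 3.547×10^4 mm⁴ = 3.547×10^-8 m⁴
Effective length L_e = K·L = 0.5 × 7.21 = 3.605 m
P_cr = π²EI / L_e² = π² × 96.8×10⁹ × 3.547×10^-8 / 3.605² = 2.607×10^3 N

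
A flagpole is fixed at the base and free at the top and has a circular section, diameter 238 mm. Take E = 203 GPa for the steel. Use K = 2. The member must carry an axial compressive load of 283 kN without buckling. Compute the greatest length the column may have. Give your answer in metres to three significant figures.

L_max ≈ 16.7 m

I = πd⁴/64 = π×238⁴/64 = 1.575×10^8 mm⁴
I = 1.575×10^-4 m⁴
At the buckling limit P_cr = P = 2.830×10^5 N
From P_cr = π²EI/(K·L)²:  L = (1/K)·√(π²EI/P_cr) = (1/2)·√(π²×2.03×10^11×1.575×10^-4/2.830×10^5)
L = 16.7 m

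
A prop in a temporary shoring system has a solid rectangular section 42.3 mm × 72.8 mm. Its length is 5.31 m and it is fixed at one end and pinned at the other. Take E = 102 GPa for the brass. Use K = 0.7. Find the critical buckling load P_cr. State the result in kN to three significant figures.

Buckling occurs about the weak axis: I_min = h·b³/12 with b = 42.3 mm (the shorter side).
I_min = 72.8×42.3³/12 = 4.592×10^5 mm⁴
I = 4.592×10^5 mm⁴ = 4.592×10^-7 m⁴
Effective length L_e = K·L = 0.7 × 5.31 = 3.717 m
P_cr = π²EI / L_e² = π² × 102×10⁹ × 4.592×10^-7 / 3.717² = 3.346×10^4 N

P_cr ≈ 33.5 kN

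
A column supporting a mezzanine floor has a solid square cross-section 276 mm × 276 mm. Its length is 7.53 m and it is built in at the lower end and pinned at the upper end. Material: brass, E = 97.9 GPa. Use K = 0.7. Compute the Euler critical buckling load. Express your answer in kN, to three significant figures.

I = a⁴/12 = 276⁴/12 = 4.836×10^8 mm⁴
I = 4.836×10^8 mm⁴ = 4.836×10^-4 m⁴
Effective length L_e = K·L = 0.7 × 7.53 = 5.271 m
P_cr = π²EI / L_e² = π² × 97.9×10⁹ × 4.836×10^-4 / 5.271² = 1.682×10^7 N

P_cr ≈ 16800 kN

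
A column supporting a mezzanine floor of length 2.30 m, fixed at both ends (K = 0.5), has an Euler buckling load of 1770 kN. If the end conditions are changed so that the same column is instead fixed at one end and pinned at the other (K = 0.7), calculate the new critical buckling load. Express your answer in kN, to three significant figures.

P_cr ∝ 1/K², so P_cr,new = P_cr,old × (K_old/K_new)² = 1770 × (0.5/0.7)²
= 1770 × 0.5102 = 903 kN

P_cr ≈ 903 kN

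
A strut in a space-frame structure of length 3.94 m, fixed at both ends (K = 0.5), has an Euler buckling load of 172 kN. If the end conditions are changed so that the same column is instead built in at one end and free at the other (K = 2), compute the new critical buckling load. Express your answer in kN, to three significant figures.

P_cr ∝ 1/K², so P_cr,new = P_cr,old × (K_old/K_new)² = 172 × (0.5/2)²
= 172 × 0.06250 = 10.8 kN

P_cr ≈ 10.8 kN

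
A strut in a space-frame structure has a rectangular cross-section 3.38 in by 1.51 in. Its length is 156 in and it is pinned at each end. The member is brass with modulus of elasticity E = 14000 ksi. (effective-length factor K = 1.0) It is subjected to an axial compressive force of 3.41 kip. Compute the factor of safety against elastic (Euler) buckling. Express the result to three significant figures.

Buckling occurs about the weak axis: I_min = h·b³/12 with b = 1.51 in (the shorter side).
I_min = 3.38×1.51³/12 = 0.9698 in⁴
Effective length L_e = K·L = 1 × 156 = 156.0 in
P_cr = π²EI / L_e² = π² × 14000×10³ × 0.9698 / 156.0² = 5.506×10^3 lb
Factor of safety n = P_cr / P = 5.5061 / 3.41 = 1.61

n ≈ 1.61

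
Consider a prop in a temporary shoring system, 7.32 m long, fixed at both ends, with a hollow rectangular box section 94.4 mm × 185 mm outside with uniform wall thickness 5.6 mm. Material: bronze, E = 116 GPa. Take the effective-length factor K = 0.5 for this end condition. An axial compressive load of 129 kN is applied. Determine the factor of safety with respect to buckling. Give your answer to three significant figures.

Inner dimensions: h_i = 185 − 2×5.6 = 173.8 mm, b_i = 94.4 − 2×5.6 = 83.20 mm
Weak-axis I_min = (h_o·b_o³ − h_i·b_i³)/12 with b_o = 94.4, b_i = 83.20 mm (shorter outer/inner sides).
I_min = (185×94.4³ − 173.8×83.20³)/12 = 4.628×10^6 mm⁴
I = 4.628×10^6 mm⁴ = 4.628×10^-6 m⁴
Effective length L_e = K·L = 0.5 × 7.32 = 3.660 m
P_cr = π²EI / L_e² = π² × 116×10⁹ × 4.628×10^-6 / 3.660² = 3.955×10^5 N
Factor of safety n = P_cr / P = 395.51 / 129 = 3.07

n ≈ 3.07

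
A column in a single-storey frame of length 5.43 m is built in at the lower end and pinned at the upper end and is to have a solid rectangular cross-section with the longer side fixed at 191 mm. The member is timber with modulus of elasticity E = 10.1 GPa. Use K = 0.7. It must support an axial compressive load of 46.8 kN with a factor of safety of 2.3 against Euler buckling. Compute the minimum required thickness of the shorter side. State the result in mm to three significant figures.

b ≈ 99.3 mm

Required P_cr = n·P = 2.3 × 46.8 = 107.6 kN
L_e = K·L = 0.7 × 5.43 = 3.801 m
Required I = P_cr·L_e²/(π²E) = 1.076×10^5 × 3.801² / (π² × 1.01×10^10) = 1.560×10^-5 m⁴
I_req = 1.560×10^7 mm⁴
Rectangle, weak axis: I_min = h·b³/12 with h = 191 mm fixed  ⇒  b = (12I/h)^(1/3) = 99.3 mm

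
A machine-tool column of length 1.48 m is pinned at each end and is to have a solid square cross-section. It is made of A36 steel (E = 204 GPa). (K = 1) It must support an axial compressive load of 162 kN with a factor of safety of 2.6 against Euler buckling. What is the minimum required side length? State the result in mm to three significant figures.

Required P_cr = n·P = 2.6 × 162 = 421.2 kN
L_e = K·L = 1 × 1.48 = 1.480 m
Required I = P_cr·L_e²/(π²E) = 4.212×10^5 × 1.480² / (π² × 2.04×10^11) = 4.582×10^-7 m⁴
I_req = 4.582×10^5 mm⁴
Solid square: I = a⁴/12  ⇒  a = (12I)^(1/4) = (12×4.582×10^5)^(1/4) = 48.4 mm

a ≈ 48.4 mm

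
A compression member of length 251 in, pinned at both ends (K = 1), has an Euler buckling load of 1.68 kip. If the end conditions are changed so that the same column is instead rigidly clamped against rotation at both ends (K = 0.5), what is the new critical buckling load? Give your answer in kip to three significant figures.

P_cr ∝ 1/K², so P_cr,new = P_cr,old × (K_old/K_new)² = 1.68 × (1/0.5)²
= 1.68 × 4.000 = 6.72 kip

P_cr ≈ 6.72 kip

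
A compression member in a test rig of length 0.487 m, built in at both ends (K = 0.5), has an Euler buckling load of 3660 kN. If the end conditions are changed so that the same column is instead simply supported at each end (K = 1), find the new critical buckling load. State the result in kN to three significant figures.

P_cr ≈ 915 kN

P_cr ∝ 1/K², so P_cr,new = P_cr,old × (K_old/K_new)² = 3660 × (0.5/1)²
= 3660 × 0.2500 = 915 kN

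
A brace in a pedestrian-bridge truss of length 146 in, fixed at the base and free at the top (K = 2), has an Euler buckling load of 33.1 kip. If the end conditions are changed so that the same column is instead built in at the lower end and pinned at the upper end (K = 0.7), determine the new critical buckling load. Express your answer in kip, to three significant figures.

P_cr ≈ 270 kip

P_cr ∝ 1/K², so P_cr,new = P_cr,old × (K_old/K_new)² = 33.1 × (2/0.7)²
= 33.1 × 8.163 = 270 kip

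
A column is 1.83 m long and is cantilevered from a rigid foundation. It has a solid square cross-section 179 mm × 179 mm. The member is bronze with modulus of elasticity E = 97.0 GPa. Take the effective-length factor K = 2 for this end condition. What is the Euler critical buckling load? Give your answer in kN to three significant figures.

I = a⁴/12 = 179⁴/12 = 8.555×10^7 mm⁴
I = 8.555×10^7 mm⁴ = 8.555×10^-5 m⁴
Effective length L_e = K·L = 2 × 1.83 = 3.660 m
P_cr = π²EI / L_e² = π² × 97.0×10⁹ × 8.555×10^-5 / 3.660² = 6.114×10^6 N

P_cr ≈ 6110 kN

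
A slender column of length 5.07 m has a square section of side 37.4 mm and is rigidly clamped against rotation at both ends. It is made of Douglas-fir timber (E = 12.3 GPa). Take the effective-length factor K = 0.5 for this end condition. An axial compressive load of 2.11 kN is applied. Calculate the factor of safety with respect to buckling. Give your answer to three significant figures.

I = a⁴/12 = 37.4⁴/12 = 1.630×10^5 mm⁴
I = 1.630×10^5 mm⁴ = 1.630×10^-7 m⁴
Effective length L_e = K·L = 0.5 × 5.07 = 2.535 m
P_cr = π²EI / L_e² = π² × 12.3×10⁹ × 1.630×10^-7 / 2.535² = 3.080×10^3 N
Factor of safety n = P_cr / P = 3.0800 / 2.11 = 1.46

n ≈ 1.46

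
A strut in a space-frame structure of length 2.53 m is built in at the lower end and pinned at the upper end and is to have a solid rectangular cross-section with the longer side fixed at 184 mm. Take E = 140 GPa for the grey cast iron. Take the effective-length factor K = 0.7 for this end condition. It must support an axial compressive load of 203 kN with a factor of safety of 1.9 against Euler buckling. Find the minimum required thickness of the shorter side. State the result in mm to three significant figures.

b ≈ 38.5 mm

Required P_cr = n·P = 1.9 × 203 = 385.7 kN
L_e = K·L = 0.7 × 2.53 = 1.771 m
Required I = P_cr·L_e²/(π²E) = 3.857×10^5 × 1.771² / (π² × 1.40×10^11) = 8.755×10^-7 m⁴
I_req = 8.755×10^5 mm⁴
Rectangle, weak axis: I_min = h·b³/12 with h = 184 mm fixed  ⇒  b = (12I/h)^(1/3) = 38.5 mm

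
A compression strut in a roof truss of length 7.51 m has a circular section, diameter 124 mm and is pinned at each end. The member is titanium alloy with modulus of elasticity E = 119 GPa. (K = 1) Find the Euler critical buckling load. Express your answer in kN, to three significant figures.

P_cr ≈ 242 kN

I = πd⁴/64 = π×124⁴/64 = 1.161×10^7 mm⁴
I = 1.161×10^7 mm⁴ = 1.161×10^-5 m⁴
Effective length L_e = K·L = 1 × 7.51 = 7.510 m
P_cr = π²EI / L_e² = π² × 119×10⁹ × 1.161×10^-5 / 7.510² = 2.417×10^5 N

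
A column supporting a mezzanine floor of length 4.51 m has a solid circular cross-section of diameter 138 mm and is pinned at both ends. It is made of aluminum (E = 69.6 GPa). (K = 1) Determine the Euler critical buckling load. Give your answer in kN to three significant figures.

P_cr ≈ 601 kN

I = πd⁴/64 = π×138⁴/64 = 1.780×10^7 mm⁴
I = 1.780×10^7 mm⁴ = 1.780×10^-5 m⁴
Effective length L_e = K·L = 1 × 4.51 = 4.510 m
P_cr = π²EI / L_e² = π² × 69.6×10⁹ × 1.780×10^-5 / 4.510² = 6.012×10^5 N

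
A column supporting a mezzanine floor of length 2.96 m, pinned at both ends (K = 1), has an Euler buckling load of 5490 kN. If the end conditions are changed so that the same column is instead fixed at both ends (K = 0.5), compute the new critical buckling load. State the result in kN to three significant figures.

P_cr ≈ 22000 kN

P_cr ∝ 1/K², so P_cr,new = P_cr,old × (K_old/K_new)² = 5490 × (1/0.5)²
= 5490 × 4.000 = 22000 kN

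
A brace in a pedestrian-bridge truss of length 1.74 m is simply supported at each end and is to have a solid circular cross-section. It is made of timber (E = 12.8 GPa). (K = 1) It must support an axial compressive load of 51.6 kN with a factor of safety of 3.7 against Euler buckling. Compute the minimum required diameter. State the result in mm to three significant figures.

d ≈ 98.3 mm

Required P_cr = n·P = 3.7 × 51.6 = 190.9 kN
L_e = K·L = 1 × 1.74 = 1.740 m
Required I = P_cr·L_e²/(π²E) = 1.909×10^5 × 1.740² / (π² × 1.28×10^10) = 4.576×10^-6 m⁴
I_req = 4.576×10^6 mm⁴
Solid circle: I = πd⁴/64  ⇒  d = (64I/π)^(1/4) = (64×4.576×10^6/π)^(1/4) = 98.3 mm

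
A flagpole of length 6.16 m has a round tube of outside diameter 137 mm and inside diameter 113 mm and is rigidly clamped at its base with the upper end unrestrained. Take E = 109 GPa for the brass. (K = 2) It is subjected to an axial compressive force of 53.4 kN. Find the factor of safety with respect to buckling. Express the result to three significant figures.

d_o = 137 mm, d_i = 113 mm
I = π(d_o⁴ − d_i⁴)/64 = π(137⁴ − 113.0⁴)/64 = 9.289×10^6 mm⁴
I = 9.289×10^6 mm⁴ = 9.289×10^-6 m⁴
Effective length L_e = K·L = 2 × 6.16 = 12.32 m
P_cr = π²EI / L_e² = π² × 109×10⁹ × 9.289×10^-6 / 12.32² = 6.584×10^4 N
Factor of safety n = P_cr / P = 65.835 / 53.4 = 1.23

n ≈ 1.23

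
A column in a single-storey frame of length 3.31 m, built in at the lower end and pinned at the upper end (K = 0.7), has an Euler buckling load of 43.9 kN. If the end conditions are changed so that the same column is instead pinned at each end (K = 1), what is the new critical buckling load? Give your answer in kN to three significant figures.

P_cr ≈ 21.5 kN

P_cr ∝ 1/K², so P_cr,new = P_cr,old × (K_old/K_new)² = 43.9 × (0.7/1)²
= 43.9 × 0.4900 = 21.5 kN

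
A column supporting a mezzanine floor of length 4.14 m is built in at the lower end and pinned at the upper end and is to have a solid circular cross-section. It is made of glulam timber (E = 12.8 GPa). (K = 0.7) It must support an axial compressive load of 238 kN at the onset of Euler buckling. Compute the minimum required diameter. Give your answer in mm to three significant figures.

L_e = K·L = 0.7 × 4.14 = 2.898 m
Required I = P_cr·L_e²/(π²E) = 2.380×10^5 × 2.898² / (π² × 1.28×10^10) = 1.582×10^-5 m⁴
I_req = 1.582×10^7 mm⁴
Solid circle: I = πd⁴/64  ⇒  d = (64I/π)^(1/4) = (64×1.582×10^7/π)^(1/4) = 134 mm

d ≈ 134 mm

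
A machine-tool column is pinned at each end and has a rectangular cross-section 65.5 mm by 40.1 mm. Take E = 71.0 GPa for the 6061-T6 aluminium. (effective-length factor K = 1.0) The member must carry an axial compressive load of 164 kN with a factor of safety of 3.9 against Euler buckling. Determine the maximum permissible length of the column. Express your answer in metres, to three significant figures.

L_max ≈ 0.621 m

Buckling occurs about the weak axis: I_min = h·b³/12 with b = 40.1 mm (the shorter side).
I_min = 65.5×40.1³/12 = 3.520×10^5 mm⁴
I = 3.520×10^-7 m⁴
Required critical load P_cr = n·P = 3.9 × 164 = 639.6 kN = 6.396×10^5 N
From P_cr = π²EI/(K·L)²:  L = (1/K)·√(π²EI/P_cr) = (1/1)·√(π²×7.10×10^10×3.520×10^-7/6.396×10^5)
L = 0.621 m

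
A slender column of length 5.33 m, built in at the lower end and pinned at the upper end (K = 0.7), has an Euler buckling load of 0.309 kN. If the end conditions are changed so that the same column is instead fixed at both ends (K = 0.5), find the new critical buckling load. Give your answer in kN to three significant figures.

P_cr ≈ 0.606 kN

P_cr ∝ 1/K², so P_cr,new = P_cr,old × (K_old/K_new)² = 0.309 × (0.7/0.5)²
= 0.309 × 1.960 = 0.606 kN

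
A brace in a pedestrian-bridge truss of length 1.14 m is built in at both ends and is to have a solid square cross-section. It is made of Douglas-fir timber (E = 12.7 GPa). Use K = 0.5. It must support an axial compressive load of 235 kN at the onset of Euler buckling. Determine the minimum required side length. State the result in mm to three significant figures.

L_e = K·L = 0.5 × 1.14 = 0.5700 m
Required I = P_cr·L_e²/(π²E) = 2.350×10^5 × 0.5700² / (π² × 1.27×10^10) = 6.091×10^-7 m⁴
I_req = 6.091×10^5 mm⁴
Solid square: I = a⁴/12  ⇒  a = (12I)^(1/4) = (12×6.091×10^5)^(1/4) = 52.0 mm

a ≈ 52.0 mm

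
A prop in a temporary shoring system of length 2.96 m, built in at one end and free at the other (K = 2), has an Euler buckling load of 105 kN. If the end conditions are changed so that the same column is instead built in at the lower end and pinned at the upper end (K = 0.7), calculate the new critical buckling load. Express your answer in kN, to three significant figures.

P_cr ∝ 1/K², so P_cr,new = P_cr,old × (K_old/K_new)² = 105 × (2/0.7)²
= 105 × 8.163 = 857 kN

P_cr ≈ 857 kN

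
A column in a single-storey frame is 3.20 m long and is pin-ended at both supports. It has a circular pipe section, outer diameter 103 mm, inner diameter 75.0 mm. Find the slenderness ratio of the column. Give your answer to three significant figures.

λ ≈ 100

d_o = 103 mm, d_i = 75.0 mm
I = π(d_o⁴ − d_i⁴)/64 = π(103⁴ − 75.00⁴)/64 = 3.972×10^6 mm⁴
A = 3.914×10^3 mm²;  r_min = √(I/A) = √(3.972×10^6/3.914×10^3) = 31.85 mm
L_e = K·L = 1 × 3.20 m = 3.200 m = 3200.0 mm
λ = L_e / r_min = 3200.0 / 31.85 = 100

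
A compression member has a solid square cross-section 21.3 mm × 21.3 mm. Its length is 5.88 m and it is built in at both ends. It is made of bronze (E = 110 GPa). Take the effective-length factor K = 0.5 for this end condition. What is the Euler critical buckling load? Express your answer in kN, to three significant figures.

I = a⁴/12 = 21.3⁴/12 = 1.715×10^4 mm⁴
I = 1.715×10^4 mm⁴ = 1.715×10^-8 m⁴
Effective length L_e = K·L = 0.5 × 5.88 = 2.940 m
P_cr = π²EI / L_e² = π² × 110×10⁹ × 1.715×10^-8 / 2.940² = 2.154×10^3 N

P_cr ≈ 2.15 kN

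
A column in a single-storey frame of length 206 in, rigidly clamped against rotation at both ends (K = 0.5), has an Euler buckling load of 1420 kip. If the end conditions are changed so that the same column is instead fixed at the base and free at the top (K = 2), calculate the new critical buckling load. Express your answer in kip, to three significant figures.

P_cr ≈ 88.8 kip

P_cr ∝ 1/K², so P_cr,new = P_cr,old × (K_old/K_new)² = 1420 × (0.5/2)²
= 1420 × 0.06250 = 88.8 kip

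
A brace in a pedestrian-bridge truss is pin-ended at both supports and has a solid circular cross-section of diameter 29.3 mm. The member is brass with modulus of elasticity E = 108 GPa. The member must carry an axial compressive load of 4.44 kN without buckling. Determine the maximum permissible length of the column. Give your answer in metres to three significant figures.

I = πd⁴/64 = π×29.3⁴/64 = 3.618×10^4 mm⁴
I = 3.618×10^-8 m⁴
At the buckling limit P_cr = P = 4.440×10^3 N
From P_cr = π²EI/(K·L)²:  L = (1/K)·√(π²EI/P_cr) = (1/1)·√(π²×1.08×10^11×3.618×10^-8/4.440×10^3)
L = 2.95 m

L_max ≈ 2.95 m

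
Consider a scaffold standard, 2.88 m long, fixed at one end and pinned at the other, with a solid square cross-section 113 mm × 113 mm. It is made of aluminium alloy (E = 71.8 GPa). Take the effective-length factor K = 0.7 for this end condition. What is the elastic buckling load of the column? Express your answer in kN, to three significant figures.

I = a⁴/12 = 113⁴/12 = 1.359×10^7 mm⁴
I = 1.359×10^7 mm⁴ = 1.359×10^-5 m⁴
Effective length L_e = K·L = 0.7 × 2.88 = 2.016 m
P_cr = π²EI / L_e² = π² × 71.8×10⁹ × 1.359×10^-5 / 2.016² = 2.369×10^6 N

P_cr ≈ 2370 kN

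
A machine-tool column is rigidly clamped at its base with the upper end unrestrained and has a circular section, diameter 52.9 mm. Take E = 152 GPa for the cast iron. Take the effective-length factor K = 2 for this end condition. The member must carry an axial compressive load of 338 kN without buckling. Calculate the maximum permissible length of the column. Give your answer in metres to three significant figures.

L_max ≈ 0.653 m

I = πd⁴/64 = π×52.9⁴/64 = 3.844×10^5 mm⁴
I = 3.844×10^-7 m⁴
At the buckling limit P_cr = P = 3.380×10^5 N
From P_cr = π²EI/(K·L)²:  L = (1/K)·√(π²EI/P_cr) = (1/2)·√(π²×1.52×10^11×3.844×10^-7/3.380×10^5)
L = 0.653 m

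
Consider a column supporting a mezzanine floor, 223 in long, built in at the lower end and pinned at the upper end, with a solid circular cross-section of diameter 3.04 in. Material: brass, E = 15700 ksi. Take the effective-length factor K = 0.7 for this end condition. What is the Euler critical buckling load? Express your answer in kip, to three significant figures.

I = πd⁴/64 = π×3.04⁴/64 = 4.192 in⁴
Effective length L_e = K·L = 0.7 × 223 = 156.1 in
P_cr = π²EI / L_e² = π² × 15700×10³ × 4.192 / 156.1² = 2.666×10^4 lb

P_cr ≈ 26.7 kip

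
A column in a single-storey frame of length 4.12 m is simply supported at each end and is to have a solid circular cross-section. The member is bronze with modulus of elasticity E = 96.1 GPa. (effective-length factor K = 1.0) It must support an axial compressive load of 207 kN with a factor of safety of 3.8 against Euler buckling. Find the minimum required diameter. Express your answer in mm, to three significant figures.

d ≈ 130 mm

Required P_cr = n·P = 3.8 × 207 = 786.6 kN
L_e = K·L = 1 × 4.12 = 4.120 m
Required I = P_cr·L_e²/(π²E) = 7.866×10^5 × 4.120² / (π² × 9.61×10^10) = 1.408×10^-5 m⁴
I_req = 1.408×10^7 mm⁴
Solid circle: I = πd⁴/64  ⇒  d = (64I/π)^(1/4) = (64×1.408×10^7/π)^(1/4) = 130 mm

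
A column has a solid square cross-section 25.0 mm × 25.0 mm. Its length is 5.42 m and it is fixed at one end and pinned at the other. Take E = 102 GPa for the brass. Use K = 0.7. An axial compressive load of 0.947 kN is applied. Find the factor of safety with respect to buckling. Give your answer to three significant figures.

I = a⁴/12 = 25.0⁴/12 = 3.255×10^4 mm⁴
I = 3.255×10^4 mm⁴ = 3.255×10^-8 m⁴
Effective length L_e = K·L = 0.7 × 5.42 = 3.794 m
P_cr = π²EI / L_e² = π² × 102×10⁹ × 3.255×10^-8 / 3.794² = 2.277×10^3 N
Factor of safety n = P_cr / P = 2.2766 / 0.947 = 2.40

n ≈ 2.40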